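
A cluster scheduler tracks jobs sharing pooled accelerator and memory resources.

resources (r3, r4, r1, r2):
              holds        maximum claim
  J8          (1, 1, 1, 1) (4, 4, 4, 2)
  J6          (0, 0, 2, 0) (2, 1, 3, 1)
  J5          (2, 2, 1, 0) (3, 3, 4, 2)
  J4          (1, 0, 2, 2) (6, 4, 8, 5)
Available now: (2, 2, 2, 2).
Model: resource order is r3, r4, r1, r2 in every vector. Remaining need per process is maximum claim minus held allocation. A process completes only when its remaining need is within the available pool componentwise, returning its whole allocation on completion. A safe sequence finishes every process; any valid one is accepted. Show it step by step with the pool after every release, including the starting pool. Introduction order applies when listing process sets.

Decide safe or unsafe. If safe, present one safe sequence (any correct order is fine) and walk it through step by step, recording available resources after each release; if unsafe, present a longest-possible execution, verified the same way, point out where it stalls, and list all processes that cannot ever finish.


SAFE, for example via the order J6, J5, J8, J4.
Key observation: J6 marks the first exact bind of the order: its need (2, 1, 1, 1) fits the free (2, 2, 2, 2) with zero slack on a requested resource.
Verifying each step:
  pool = (2, 2, 2, 2)
  run J6 (needs (2, 1, 1, 1), free (2, 2, 2, 2)); after release of (0, 0, 2, 0) the pool is (2, 2, 4, 2)
  run J5 (needs (1, 1, 3, 2), free (2, 2, 4, 2)); after release of (2, 2, 1, 0) the pool is (4, 4, 5, 2)
  run J8 (needs (3, 3, 3, 1), free (4, 4, 5, 2)); after release of (1, 1, 1, 1) the pool is (5, 5, 6, 3)
  run J4 (needs (5, 4, 6, 3), free (5, 5, 6, 3)); after release of (1, 0, 2, 2) the pool is (6, 5, 8, 5)


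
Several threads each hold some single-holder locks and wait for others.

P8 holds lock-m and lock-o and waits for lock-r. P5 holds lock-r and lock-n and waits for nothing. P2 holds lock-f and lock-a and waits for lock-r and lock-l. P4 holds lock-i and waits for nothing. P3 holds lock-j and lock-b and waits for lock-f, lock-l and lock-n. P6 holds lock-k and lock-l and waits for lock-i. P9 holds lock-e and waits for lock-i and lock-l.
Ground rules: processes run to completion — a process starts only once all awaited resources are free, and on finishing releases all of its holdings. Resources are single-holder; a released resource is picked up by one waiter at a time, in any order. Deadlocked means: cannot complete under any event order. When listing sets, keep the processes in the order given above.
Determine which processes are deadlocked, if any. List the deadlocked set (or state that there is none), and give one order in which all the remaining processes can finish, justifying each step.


The deadlocked set is empty.
Key observation: there is no circular wait here — follow any chain and it reaches a process that is free to run now.
The rest can finish in the order P4, P5, P6, P9, P8, P2, P3.
Walking it through:
  P4 waits on nothing -> runs at once and releases lock-i
  P5 waits on nothing -> runs at once and releases lock-r and lock-n
  P6 waits on lock-i — all released -> runs and releases lock-k and lock-l
  P9 waits on lock-i and lock-l — all released -> runs and releases lock-e
  P8 waits on lock-r — all released -> runs and releases lock-m and lock-o
  P2 waits on lock-r and lock-l — all released -> runs and releases lock-f and lock-a
  P3 waits on lock-f, lock-l and lock-n — all released -> runs and releases lock-j and lock-b


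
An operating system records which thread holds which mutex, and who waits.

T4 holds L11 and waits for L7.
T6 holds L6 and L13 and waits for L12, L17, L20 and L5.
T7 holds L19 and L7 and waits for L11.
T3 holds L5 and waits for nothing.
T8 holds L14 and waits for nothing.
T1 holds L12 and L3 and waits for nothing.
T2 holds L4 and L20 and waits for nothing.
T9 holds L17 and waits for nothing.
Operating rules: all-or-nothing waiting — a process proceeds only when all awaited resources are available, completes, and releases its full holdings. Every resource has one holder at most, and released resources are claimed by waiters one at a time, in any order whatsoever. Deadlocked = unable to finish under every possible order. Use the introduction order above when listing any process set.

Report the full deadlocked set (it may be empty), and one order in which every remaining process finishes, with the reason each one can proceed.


Deadlocked: T4 and T7.
Key observation: the knot is the closed ring of waits T4 -> T7 -> T4; no other process is dragged down with it.
A valid finishing order for the others: T9, T1, T3, T2, T8, T6.
Verifying each step:
  run T9 (it waits on nothing); releases L17
  run T1 (it waits on nothing); releases L12 and L3
  run T3 (it waits on nothing); releases L5
  run T2 (it waits on nothing); releases L4 and L20
  run T8 (it waits on nothing); releases L14
  run T6 (all its waits — L12, L17, L20 and L5 — are resolved); releases L6 and L13


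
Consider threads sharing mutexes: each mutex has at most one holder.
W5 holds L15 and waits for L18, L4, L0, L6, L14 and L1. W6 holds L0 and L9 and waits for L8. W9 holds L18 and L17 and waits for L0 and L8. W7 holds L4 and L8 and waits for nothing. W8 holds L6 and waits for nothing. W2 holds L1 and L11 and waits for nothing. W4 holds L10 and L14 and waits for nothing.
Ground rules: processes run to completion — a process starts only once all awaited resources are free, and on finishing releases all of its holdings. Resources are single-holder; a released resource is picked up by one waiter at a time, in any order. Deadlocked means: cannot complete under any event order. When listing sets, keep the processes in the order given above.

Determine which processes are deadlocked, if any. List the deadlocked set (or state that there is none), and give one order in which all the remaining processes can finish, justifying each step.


No process is deadlocked.
Key observation: the waits form no ring: some process can always run, and its releases unblock the others one by one.
The rest can finish in the order W7, W6, W8, W4, W9, W2, W5.
Walking it through:
  run W7 (it waits on nothing); releases L4 and L8
  W6 waits on L8 — all released -> runs and releases L0 and L9
  run W8 (it waits on nothing); releases L6
  run W4 (it waits on nothing); releases L10 and L14
  W9 waits on L0 and L8 — all released -> runs and releases L18 and L17
  run W2 (it waits on nothing); releases L1 and L11
  W5 waits on L18, L4, L0, L6, L14 and L1 — all released -> runs and releases L15


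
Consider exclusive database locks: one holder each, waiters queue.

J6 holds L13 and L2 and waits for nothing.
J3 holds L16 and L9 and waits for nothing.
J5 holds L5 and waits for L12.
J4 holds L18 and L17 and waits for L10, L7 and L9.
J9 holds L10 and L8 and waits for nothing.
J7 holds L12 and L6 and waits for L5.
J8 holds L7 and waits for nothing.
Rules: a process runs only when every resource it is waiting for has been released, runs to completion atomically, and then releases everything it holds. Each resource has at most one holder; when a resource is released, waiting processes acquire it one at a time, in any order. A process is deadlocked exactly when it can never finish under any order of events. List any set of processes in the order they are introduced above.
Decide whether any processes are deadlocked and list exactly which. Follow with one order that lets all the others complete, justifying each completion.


Deadlocked set: J5 and J7.
Key observation: along J5 -> J7 -> J5, each member waits on what the next one holds — a deadlock; no other process is dragged down with it.
The rest can finish in the order J3, J6, J9, J8, J4.
Step-by-step check:
  run J3 (it waits on nothing); releases L16 and L9
  run J6 (it waits on nothing); releases L13 and L2
  run J9 (it waits on nothing); releases L10 and L8
  run J8 (it waits on nothing); releases L7
  J4: everything it awaited (L10, L7 and L9) is free; runs, freeing L18 and L17


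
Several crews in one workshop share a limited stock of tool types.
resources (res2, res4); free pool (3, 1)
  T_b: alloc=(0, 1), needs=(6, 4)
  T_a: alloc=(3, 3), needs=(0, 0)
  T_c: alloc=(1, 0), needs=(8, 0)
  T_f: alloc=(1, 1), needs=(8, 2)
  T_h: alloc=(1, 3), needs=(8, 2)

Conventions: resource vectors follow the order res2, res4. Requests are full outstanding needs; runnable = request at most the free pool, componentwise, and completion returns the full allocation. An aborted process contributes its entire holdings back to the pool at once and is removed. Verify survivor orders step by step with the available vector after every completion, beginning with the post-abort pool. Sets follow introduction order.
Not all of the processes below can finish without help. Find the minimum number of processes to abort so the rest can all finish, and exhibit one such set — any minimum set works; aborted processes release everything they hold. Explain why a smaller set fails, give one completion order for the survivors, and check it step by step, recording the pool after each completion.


Abort T_f and T_h.
Key observation: no ordering could ever have run T_c before the abort of T_f and T_h; with (2, 4) back in the pool it fits at step 3.
Why nothing smaller works — every single abort fails: T_b alone leaves T_c blocked (short on res2); T_a alone leaves T_c blocked (short on res2); T_c alone leaves T_f blocked (short on res2); T_f alone leaves T_c blocked (short on res2); T_h alone leaves T_c blocked (short on res2).
The survivors complete as T_a, T_b, T_c. Walking it through (starting from the post-abort pool):
  pool = (5, 5)
  T_a needs (0, 0) <= (5, 5) -> finishes; pool += (3, 3) = (8, 8)
  T_b needs (6, 4) <= (8, 8) -> finishes; pool += (0, 1) = (8, 9)
  T_c needs (8, 0) <= (8, 9) -> finishes; pool += (1, 0) = (9, 9)


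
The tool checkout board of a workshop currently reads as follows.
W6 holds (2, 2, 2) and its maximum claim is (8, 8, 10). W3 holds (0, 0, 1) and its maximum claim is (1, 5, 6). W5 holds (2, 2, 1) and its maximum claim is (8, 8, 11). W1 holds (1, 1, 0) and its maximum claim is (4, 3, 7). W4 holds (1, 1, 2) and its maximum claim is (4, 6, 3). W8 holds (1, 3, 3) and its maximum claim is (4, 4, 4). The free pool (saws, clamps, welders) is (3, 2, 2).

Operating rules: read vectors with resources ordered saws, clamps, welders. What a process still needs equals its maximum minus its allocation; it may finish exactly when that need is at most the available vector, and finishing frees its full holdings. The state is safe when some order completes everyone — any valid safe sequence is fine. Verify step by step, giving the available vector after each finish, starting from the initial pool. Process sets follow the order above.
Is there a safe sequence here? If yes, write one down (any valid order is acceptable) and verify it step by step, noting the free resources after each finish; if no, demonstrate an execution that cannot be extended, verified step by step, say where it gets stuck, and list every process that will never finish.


SAFE, for example via the order W8, W4, W3, W1, W6, W5.
Key observation: the order's first zero-slack moment is W8 ((3, 1, 1) needed, (3, 2, 2) free — a requested resource with nothing to spare).
Step-by-step check:
  pool = (3, 2, 2)
  W8: need (3, 1, 1) fits (3, 2, 2); releases (1, 3, 3), pool now (4, 5, 5)
  W4: need (3, 5, 1) fits (4, 5, 5); releases (1, 1, 2), pool now (5, 6, 7)
  W3: need (1, 5, 5) fits (5, 6, 7); releases (0, 0, 1), pool now (5, 6, 8)
  W1: need (3, 2, 7) fits (5, 6, 8); releases (1, 1, 0), pool now (6, 7, 8)
  W6: need (6, 6, 8) fits (6, 7, 8); releases (2, 2, 2), pool now (8, 9, 10)
  W5: need (6, 6, 10) fits (8, 9, 10); releases (2, 2, 1), pool now (10, 11, 11)


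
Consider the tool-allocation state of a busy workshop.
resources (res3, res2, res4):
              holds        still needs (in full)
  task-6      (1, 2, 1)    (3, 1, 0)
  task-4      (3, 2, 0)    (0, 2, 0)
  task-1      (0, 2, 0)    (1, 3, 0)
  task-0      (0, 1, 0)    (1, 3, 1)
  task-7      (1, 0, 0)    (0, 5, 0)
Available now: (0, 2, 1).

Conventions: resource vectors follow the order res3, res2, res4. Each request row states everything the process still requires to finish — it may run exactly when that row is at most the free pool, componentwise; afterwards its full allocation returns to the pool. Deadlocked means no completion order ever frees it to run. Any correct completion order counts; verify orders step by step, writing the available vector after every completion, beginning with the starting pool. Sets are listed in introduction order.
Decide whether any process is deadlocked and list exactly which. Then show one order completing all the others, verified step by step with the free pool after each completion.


Nothing here is deadlocked.
Key observation: task-4 leads a chain of completions in which each release enables another process.
A valid finishing order for the others: task-4, task-1, task-0, task-6, task-7. Step-by-step check:
  pool = (0, 2, 1)
  run task-4 (needs (0, 2, 0), free (0, 2, 1)); after release of (3, 2, 0) the pool is (3, 4, 1)
  run task-1 (needs (1, 3, 0), free (3, 4, 1)); after release of (0, 2, 0) the pool is (3, 6, 1)
  run task-0 (needs (1, 3, 1), free (3, 6, 1)); after release of (0, 1, 0) the pool is (3, 7, 1)
  run task-6 (needs (3, 1, 0), free (3, 7, 1)); after release of (1, 2, 1) the pool is (4, 9, 2)
  run task-7 (needs (0, 5, 0), free (4, 9, 2)); after release of (1, 0, 0) the pool is (5, 9, 2)


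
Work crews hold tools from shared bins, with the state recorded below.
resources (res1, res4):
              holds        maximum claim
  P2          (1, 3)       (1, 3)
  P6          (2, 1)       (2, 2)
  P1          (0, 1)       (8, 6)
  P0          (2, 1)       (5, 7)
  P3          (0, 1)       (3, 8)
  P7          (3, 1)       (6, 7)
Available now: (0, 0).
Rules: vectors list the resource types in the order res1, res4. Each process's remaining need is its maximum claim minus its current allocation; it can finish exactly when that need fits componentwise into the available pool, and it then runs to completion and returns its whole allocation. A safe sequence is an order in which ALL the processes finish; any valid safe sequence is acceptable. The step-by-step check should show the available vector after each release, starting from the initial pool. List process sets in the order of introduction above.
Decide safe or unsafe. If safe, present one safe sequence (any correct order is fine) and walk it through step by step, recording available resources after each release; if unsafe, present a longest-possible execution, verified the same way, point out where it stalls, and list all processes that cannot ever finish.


UNSAFE — no complete ordering exists.
Key observation: once P2, P6 finish, the pool peaks at (3, 4) — and every remaining process still needs more res4 than that.
The run P2, P6 cannot be extended any further. Step-by-step check:
  pool = (0, 0)
  P2 needs (0, 0) <= (0, 0) -> finishes; pool += (1, 3) = (1, 3)
  P6 needs (0, 1) <= (1, 3) -> finishes; pool += (2, 1) = (3, 4)
  blocked: P1 wants (8, 5), pool (3, 4) — not enough res1 and res4
  blocked: P0 wants (3, 6), pool (3, 4) — not enough res4
  blocked: P3 wants (3, 7), pool (3, 4) — not enough res4
  blocked: P7 wants (3, 6), pool (3, 4) — not enough res4
Processes that can never finish: P1, P0, P3 and P7.


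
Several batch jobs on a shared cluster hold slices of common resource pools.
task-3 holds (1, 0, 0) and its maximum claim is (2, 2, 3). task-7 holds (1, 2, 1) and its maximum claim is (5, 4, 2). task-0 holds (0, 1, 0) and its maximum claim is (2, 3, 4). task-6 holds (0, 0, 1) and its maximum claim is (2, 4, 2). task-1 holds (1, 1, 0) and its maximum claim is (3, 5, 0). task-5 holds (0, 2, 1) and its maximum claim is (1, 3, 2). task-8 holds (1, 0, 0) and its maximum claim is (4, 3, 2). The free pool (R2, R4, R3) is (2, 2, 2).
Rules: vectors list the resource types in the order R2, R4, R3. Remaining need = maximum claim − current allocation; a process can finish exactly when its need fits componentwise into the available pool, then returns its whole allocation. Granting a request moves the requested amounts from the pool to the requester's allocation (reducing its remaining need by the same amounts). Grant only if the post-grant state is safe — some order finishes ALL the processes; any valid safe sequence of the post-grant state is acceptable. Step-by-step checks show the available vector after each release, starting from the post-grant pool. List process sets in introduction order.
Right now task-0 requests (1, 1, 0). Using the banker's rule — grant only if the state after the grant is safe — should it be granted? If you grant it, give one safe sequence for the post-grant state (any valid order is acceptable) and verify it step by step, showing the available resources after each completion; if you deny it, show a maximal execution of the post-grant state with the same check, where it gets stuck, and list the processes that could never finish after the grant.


DENY: after the grant no complete ordering would exist.
Key observation: after task-5, task-3 the pool peaks at (2, 3, 3), and each blocked process is short somewhere: task-7 on R2; task-0 on R3; task-6 on R4; task-1 on R4; task-8 on R2.
After a pretend grant, a maximal execution: task-5, task-3 — then nothing else fits. Verifying each step:
  pool = (1, 1, 2)
  run task-5 (needs (1, 1, 1), free (1, 1, 2)); after release of (0, 2, 1) the pool is (1, 3, 3)
  run task-3 (needs (1, 2, 3), free (1, 3, 3)); after release of (1, 0, 0) the pool is (2, 3, 3)
  blocked: task-7 wants (4, 2, 1), pool (2, 3, 3) — not enough R2
  blocked: task-0 wants (1, 1, 4), pool (2, 3, 3) — not enough R3
  blocked: task-6 wants (2, 4, 1), pool (2, 3, 3) — not enough R4
  blocked: task-1 wants (2, 4, 0), pool (2, 3, 3) — not enough R4
  blocked: task-8 wants (3, 3, 2), pool (2, 3, 3) — not enough R2
Post-grant, the permanently blocked set is task-7, task-0, task-6, task-1 and task-8.


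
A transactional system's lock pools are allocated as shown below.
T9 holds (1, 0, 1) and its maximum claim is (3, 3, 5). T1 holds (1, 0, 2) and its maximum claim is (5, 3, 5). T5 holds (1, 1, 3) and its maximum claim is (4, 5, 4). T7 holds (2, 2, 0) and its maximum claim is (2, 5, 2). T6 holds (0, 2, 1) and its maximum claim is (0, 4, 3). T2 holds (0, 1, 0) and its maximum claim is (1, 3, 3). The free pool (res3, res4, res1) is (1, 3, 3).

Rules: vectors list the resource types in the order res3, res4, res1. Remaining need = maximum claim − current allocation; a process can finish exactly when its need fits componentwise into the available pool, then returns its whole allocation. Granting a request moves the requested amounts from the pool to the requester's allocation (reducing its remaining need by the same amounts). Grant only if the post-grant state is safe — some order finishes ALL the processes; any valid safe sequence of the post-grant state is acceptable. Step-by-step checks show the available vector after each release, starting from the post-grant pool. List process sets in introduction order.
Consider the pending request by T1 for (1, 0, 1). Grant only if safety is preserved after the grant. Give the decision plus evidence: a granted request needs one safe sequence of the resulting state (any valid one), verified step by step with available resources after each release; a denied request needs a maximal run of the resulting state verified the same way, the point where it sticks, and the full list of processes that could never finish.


DENY. Granting would leave the state unsafe.
Key observation: after T6, T7, T2 the pool peaks at (2, 8, 3), and each blocked process is short somewhere: T9 on res1; T1 on res3; T5 on res3.
After a pretend grant, a maximal execution: T6, T7, T2 — then nothing else fits. Check, step by step:
  pool = (0, 3, 2)
  T6: need (0, 2, 2) fits (0, 3, 2); releases (0, 2, 1), pool now (0, 5, 3)
  T7: need (0, 3, 2) fits (0, 5, 3); releases (2, 2, 0), pool now (2, 7, 3)
  T2: need (1, 2, 3) fits (2, 7, 3); releases (0, 1, 0), pool now (2, 8, 3)
  blocked: T9 wants (2, 3, 4), pool (2, 8, 3) — not enough res1
  blocked: T1 wants (3, 3, 2), pool (2, 8, 3) — not enough res3
  blocked: T5 wants (3, 4, 1), pool (2, 8, 3) — not enough res3
Had the request been granted, T9, T1 and T5 could never finish.


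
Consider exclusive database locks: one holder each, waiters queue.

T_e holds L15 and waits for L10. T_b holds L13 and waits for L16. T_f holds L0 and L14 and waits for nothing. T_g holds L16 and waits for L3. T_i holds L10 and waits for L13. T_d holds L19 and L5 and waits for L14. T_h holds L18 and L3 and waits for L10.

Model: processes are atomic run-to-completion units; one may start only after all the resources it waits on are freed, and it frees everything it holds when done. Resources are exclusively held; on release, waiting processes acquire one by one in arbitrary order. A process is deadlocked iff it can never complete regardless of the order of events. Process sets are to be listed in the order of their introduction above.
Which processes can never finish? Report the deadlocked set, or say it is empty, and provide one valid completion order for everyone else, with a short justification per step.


Deadlocked set: T_e, T_b, T_g, T_i and T_h.
Key observation: the knot is the closed ring of waits T_i -> T_b -> T_g -> T_h -> T_i; T_e waits into the deadlock from upstream.
A valid finishing order for the others: T_f, T_d.
Verifying each step:
  run T_f (it waits on nothing); releases L0 and L14
  T_d waits on L14 — all released -> runs and releases L19 and L5


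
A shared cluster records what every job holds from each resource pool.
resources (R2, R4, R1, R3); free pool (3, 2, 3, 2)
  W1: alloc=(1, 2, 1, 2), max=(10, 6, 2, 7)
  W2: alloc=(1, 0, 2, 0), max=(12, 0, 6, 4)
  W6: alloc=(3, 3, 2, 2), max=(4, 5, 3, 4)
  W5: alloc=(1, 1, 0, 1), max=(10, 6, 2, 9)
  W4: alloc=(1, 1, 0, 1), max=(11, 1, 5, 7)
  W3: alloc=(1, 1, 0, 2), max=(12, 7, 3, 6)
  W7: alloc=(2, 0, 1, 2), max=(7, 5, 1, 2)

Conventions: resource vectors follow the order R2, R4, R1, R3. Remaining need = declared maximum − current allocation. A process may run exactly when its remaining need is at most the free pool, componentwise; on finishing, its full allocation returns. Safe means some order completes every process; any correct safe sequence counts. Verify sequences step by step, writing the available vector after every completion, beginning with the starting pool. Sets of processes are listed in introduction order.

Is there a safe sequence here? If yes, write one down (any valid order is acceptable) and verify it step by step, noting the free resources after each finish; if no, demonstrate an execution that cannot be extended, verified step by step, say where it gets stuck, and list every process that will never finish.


UNSAFE.
Key observation: after W6, W7 complete, (8, 5, 6, 6) is the best the pool ever gets, yet each leftover process wants more R2.
The run W6, W7 cannot be extended any further. Verifying each step:
  pool = (3, 2, 3, 2)
  W6: need (1, 2, 1, 2) fits (3, 2, 3, 2); releases (3, 3, 2, 2), pool now (6, 5, 5, 4)
  W7: need (5, 5, 0, 0) fits (6, 5, 5, 4); releases (2, 0, 1, 2), pool now (8, 5, 6, 6)
  W1 cannot run: need (9, 4, 1, 5) vs free (8, 5, 6, 6) (insufficient R2)
  W2 cannot run: need (11, 0, 4, 4) vs free (8, 5, 6, 6) (insufficient R2)
  W5 cannot run: need (9, 5, 2, 8) vs free (8, 5, 6, 6) (insufficient R2 and R3)
  W4 cannot run: need (10, 0, 5, 6) vs free (8, 5, 6, 6) (insufficient R2)
  W3 cannot run: need (11, 6, 3, 4) vs free (8, 5, 6, 6) (insufficient R2 and R4)
Permanently blocked: W1, W2, W5, W4 and W3.


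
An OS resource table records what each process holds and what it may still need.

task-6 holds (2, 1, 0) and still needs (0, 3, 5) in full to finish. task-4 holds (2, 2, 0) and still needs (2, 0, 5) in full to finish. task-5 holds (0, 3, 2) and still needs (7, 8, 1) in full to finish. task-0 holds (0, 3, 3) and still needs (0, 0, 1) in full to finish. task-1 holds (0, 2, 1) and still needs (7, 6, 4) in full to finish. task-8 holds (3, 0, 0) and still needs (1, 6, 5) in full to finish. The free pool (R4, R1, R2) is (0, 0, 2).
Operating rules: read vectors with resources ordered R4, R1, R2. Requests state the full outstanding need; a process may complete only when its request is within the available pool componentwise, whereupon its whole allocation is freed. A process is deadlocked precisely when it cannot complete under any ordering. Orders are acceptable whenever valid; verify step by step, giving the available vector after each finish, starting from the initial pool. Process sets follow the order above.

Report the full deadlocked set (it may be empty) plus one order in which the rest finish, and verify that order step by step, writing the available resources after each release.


The deadlocked set is empty.
Key observation: there is always a runnable process — task-0 first — so the state unwinds completely.
One completion order for the rest: task-0, task-6, task-4, task-8, task-1, task-5. Walking it through:
  pool = (0, 0, 2)
  task-0 needs (0, 0, 1) <= (0, 0, 2) -> finishes; pool += (0, 3, 3) = (0, 3, 5)
  task-6 needs (0, 3, 5) <= (0, 3, 5) -> finishes; pool += (2, 1, 0) = (2, 4, 5)
  task-4 needs (2, 0, 5) <= (2, 4, 5) -> finishes; pool += (2, 2, 0) = (4, 6, 5)
  task-8 needs (1, 6, 5) <= (4, 6, 5) -> finishes; pool += (3, 0, 0) = (7, 6, 5)
  task-1 needs (7, 6, 4) <= (7, 6, 5) -> finishes; pool += (0, 2, 1) = (7, 8, 6)
  task-5 needs (7, 8, 1) <= (7, 8, 6) -> finishes; pool += (0, 3, 2) = (7, 11, 8)


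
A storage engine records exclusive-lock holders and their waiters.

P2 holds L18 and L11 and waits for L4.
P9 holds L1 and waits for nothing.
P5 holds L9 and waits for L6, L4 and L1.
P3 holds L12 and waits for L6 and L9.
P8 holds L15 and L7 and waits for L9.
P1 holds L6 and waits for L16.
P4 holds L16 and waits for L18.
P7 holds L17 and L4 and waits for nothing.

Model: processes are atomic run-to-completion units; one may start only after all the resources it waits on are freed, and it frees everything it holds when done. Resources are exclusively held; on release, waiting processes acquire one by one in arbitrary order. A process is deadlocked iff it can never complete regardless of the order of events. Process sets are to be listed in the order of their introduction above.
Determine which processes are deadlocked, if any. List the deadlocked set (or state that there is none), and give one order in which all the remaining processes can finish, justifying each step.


No process is deadlocked.
Key observation: every chain of waits terminates; starting from the processes that wait on nothing, all the rest unlock in turn.
The rest can finish in the order P7, P2, P9, P4, P1, P5, P3, P8.
Walking it through:
  run P7 (it waits on nothing); releases L17 and L4
  P2 waits on L4 — all released -> runs and releases L18 and L11
  run P9 (it waits on nothing); releases L1
  P4 waits on L18 — all released -> runs and releases L16
  P1 waits on L16 — all released -> runs and releases L6
  P5 waits on L6, L4 and L1 — all released -> runs and releases L9
  P3 waits on L6 and L9 — all released -> runs and releases L12
  P8 waits on L9 — all released -> runs and releases L15 and L7


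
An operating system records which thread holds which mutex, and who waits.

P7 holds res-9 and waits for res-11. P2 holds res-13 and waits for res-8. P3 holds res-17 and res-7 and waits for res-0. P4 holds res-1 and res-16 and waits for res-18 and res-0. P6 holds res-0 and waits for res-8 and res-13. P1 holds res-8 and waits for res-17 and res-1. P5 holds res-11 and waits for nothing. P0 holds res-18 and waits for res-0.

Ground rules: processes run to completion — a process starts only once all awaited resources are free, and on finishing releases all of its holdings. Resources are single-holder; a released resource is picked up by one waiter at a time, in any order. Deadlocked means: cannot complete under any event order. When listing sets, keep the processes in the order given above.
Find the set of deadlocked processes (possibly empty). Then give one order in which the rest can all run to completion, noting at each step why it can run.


The deadlocked set is P2, P3, P4, P6, P1 and P0.
Key observation: the wait chain closes on itself along P2 -> P1 -> P3 -> P6 -> P2; P4 and P0 are caught in further circular waits.
The rest can finish in the order P5, P7.
Step-by-step check:
  P5: no waits; runs immediately, freeing res-11
  P7: everything it awaited (res-11) is free; runs, freeing res-9


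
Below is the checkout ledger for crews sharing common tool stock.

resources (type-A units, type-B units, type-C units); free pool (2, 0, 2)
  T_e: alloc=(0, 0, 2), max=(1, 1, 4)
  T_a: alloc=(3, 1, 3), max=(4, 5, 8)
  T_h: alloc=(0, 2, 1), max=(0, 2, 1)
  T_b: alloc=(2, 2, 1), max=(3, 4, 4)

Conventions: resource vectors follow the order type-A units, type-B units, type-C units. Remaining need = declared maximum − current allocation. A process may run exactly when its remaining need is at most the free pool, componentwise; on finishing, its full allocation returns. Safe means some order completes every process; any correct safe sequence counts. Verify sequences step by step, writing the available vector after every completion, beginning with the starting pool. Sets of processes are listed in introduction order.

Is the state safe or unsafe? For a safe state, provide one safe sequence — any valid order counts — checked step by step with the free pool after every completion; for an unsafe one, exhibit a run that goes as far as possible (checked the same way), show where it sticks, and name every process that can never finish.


SAFE. One safe sequence: T_h, T_b, T_e, T_a.
Key observation: T_b marks the first exact bind of the order: its need (1, 2, 3) fits the free (2, 2, 3) with zero slack on a requested resource.
Verifying each step:
  pool = (2, 0, 2)
  T_h needs (0, 0, 0) <= (2, 0, 2) -> finishes; pool += (0, 2, 1) = (2, 2, 3)
  T_b needs (1, 2, 3) <= (2, 2, 3) -> finishes; pool += (2, 2, 1) = (4, 4, 4)
  T_e needs (1, 1, 2) <= (4, 4, 4) -> finishes; pool += (0, 0, 2) = (4, 4, 6)
  T_a needs (1, 4, 5) <= (4, 4, 6) -> finishes; pool += (3, 1, 3) = (7, 5, 9)


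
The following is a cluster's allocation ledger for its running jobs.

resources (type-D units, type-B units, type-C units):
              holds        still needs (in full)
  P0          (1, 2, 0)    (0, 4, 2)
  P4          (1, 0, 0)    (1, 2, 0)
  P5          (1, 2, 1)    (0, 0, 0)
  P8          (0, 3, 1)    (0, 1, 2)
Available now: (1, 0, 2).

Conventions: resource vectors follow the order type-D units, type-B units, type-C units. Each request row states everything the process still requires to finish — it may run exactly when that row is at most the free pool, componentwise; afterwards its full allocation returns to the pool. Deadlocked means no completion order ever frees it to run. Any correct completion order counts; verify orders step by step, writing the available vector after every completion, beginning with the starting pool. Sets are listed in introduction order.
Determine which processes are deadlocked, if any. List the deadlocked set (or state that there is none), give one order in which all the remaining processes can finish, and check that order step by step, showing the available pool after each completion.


The deadlocked set is empty.
Key observation: P5 leads a chain of completions in which each release enables another process.
The rest can finish in the order P5, P8, P4, P0. Check, step by step:
  pool = (1, 0, 2)
  P5: need (0, 0, 0) fits (1, 0, 2); releases (1, 2, 1), pool now (2, 2, 3)
  P8: need (0, 1, 2) fits (2, 2, 3); releases (0, 3, 1), pool now (2, 5, 4)
  P4: need (1, 2, 0) fits (2, 5, 4); releases (1, 0, 0), pool now (3, 5, 4)
  P0: need (0, 4, 2) fits (3, 5, 4); releases (1, 2, 0), pool now (4, 7, 4)


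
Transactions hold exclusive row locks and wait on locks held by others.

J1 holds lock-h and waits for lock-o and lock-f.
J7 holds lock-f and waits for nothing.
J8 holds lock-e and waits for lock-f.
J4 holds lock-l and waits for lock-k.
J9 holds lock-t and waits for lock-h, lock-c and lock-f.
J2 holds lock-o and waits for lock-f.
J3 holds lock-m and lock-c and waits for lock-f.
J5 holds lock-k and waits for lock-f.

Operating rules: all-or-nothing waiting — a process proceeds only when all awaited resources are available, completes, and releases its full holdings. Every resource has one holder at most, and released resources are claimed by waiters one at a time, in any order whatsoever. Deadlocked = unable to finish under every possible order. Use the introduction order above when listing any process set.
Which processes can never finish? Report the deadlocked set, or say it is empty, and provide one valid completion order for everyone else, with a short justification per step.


The deadlocked set is empty.
Key observation: the waits form no ring: some process can always run, and its releases unblock the others one by one.
The rest can finish in the order J7, J2, J5, J4, J1, J8, J3, J9.
Walking it through:
  run J7 (it waits on nothing); releases lock-f
  J2 waits on lock-f — all released -> runs and releases lock-o
  J5 waits on lock-f — all released -> runs and releases lock-k
  J4 waits on lock-k — all released -> runs and releases lock-l
  J1 waits on lock-o and lock-f — all released -> runs and releases lock-h
  J8 waits on lock-f — all released -> runs and releases lock-e
  J3 waits on lock-f — all released -> runs and releases lock-m and lock-c
  J9 waits on lock-h, lock-c and lock-f — all released -> runs and releases lock-t


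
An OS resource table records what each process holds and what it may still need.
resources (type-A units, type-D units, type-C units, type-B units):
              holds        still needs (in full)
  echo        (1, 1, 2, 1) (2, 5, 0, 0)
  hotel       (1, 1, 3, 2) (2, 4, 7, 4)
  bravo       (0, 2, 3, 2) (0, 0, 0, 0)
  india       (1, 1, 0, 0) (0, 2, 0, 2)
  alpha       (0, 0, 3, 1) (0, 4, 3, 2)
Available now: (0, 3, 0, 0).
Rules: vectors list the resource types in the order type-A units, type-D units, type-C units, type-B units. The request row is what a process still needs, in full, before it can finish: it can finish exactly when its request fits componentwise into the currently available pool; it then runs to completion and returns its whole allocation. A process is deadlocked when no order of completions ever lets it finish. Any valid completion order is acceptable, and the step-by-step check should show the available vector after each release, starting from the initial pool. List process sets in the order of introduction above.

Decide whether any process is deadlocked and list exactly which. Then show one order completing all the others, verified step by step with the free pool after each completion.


The deadlocked set is echo and hotel.
Key observation: no order helps: past bravo, india, alpha, the free pool tops out at (1, 6, 6, 3), below what each blocked process needs in type-A units.
The rest can finish in the order bravo, india, alpha. Step-by-step check:
  pool = (0, 3, 0, 0)
  run bravo (needs (0, 0, 0, 0), free (0, 3, 0, 0)); after release of (0, 2, 3, 2) the pool is (0, 5, 3, 2)
  run india (needs (0, 2, 0, 2), free (0, 5, 3, 2)); after release of (1, 1, 0, 0) the pool is (1, 6, 3, 2)
  run alpha (needs (0, 4, 3, 2), free (1, 6, 3, 2)); after release of (0, 0, 3, 1) the pool is (1, 6, 6, 3)
The blocked processes can never fit:
  echo cannot run: need (2, 5, 0, 0) vs free (1, 6, 6, 3) (insufficient type-A units)
  hotel cannot run: need (2, 4, 7, 4) vs free (1, 6, 6, 3) (insufficient type-A units, type-C units and type-B units)


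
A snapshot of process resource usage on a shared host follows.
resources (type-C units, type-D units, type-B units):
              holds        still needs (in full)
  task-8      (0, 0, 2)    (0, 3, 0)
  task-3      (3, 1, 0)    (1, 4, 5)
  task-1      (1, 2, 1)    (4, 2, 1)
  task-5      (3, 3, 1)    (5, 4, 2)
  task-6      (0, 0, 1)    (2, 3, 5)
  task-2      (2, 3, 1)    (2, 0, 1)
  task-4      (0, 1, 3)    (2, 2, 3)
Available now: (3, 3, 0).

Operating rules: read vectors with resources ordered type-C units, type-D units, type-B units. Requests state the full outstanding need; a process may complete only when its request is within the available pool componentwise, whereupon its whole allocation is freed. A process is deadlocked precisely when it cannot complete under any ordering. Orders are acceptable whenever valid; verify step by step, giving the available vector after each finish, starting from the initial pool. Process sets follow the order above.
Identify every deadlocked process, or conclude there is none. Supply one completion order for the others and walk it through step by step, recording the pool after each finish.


The deadlocked set is empty.
Key observation: task-8 fits the free pool immediately, and its release cascades until everyone finishes.
One completion order for the rest: task-8, task-2, task-1, task-4, task-3, task-6, task-5. Verifying each step:
  pool = (3, 3, 0)
  task-8: need (0, 3, 0) fits (3, 3, 0); releases (0, 0, 2), pool now (3, 3, 2)
  task-2: need (2, 0, 1) fits (3, 3, 2); releases (2, 3, 1), pool now (5, 6, 3)
  task-1: need (4, 2, 1) fits (5, 6, 3); releases (1, 2, 1), pool now (6, 8, 4)
  task-4: need (2, 2, 3) fits (6, 8, 4); releases (0, 1, 3), pool now (6, 9, 7)
  task-3: need (1, 4, 5) fits (6, 9, 7); releases (3, 1, 0), pool now (9, 10, 7)
  task-6: need (2, 3, 5) fits (9, 10, 7); releases (0, 0, 1), pool now (9, 10, 8)
  task-5: need (5, 4, 2) fits (9, 10, 8); releases (3, 3, 1), pool now (12, 13, 9)


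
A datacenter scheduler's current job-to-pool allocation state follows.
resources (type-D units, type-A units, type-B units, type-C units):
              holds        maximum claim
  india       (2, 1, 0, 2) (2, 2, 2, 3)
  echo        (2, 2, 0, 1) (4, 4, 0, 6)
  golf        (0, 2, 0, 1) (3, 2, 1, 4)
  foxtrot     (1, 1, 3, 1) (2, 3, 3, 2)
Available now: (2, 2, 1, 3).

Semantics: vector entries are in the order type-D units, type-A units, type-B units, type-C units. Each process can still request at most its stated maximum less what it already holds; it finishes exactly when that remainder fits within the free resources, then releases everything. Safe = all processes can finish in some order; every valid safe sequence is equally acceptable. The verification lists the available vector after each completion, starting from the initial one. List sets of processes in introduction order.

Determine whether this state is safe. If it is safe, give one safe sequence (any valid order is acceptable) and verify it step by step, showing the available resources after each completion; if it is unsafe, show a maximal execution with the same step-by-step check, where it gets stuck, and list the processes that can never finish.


SAFE, for example via the order foxtrot, india, echo, golf.
Key observation: reading the order forward, foxtrot is the first process whose need (1, 2, 0, 1) meets the free pool (2, 2, 1, 3) exactly on a resource it requests.
Verifying each step:
  pool = (2, 2, 1, 3)
  foxtrot needs (1, 2, 0, 1) <= (2, 2, 1, 3) -> finishes; pool += (1, 1, 3, 1) = (3, 3, 4, 4)
  india needs (0, 1, 2, 1) <= (3, 3, 4, 4) -> finishes; pool += (2, 1, 0, 2) = (5, 4, 4, 6)
  echo needs (2, 2, 0, 5) <= (5, 4, 4, 6) -> finishes; pool += (2, 2, 0, 1) = (7, 6, 4, 7)
  golf needs (3, 0, 1, 3) <= (7, 6, 4, 7) -> finishes; pool += (0, 2, 0, 1) = (7, 8, 4, 8)


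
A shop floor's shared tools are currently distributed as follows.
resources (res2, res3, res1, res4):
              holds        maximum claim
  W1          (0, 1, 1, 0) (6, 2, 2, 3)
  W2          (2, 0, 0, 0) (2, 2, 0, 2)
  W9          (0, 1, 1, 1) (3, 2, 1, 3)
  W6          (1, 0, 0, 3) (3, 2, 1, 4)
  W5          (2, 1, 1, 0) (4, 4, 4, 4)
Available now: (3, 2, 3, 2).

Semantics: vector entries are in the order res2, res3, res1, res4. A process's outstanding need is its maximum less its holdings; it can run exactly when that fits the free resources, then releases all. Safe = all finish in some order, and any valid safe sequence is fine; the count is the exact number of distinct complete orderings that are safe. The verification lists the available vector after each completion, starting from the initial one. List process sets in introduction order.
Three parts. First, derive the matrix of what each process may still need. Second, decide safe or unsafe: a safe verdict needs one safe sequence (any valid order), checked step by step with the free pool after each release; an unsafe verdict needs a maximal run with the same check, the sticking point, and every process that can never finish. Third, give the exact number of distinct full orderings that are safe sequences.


(1) Outstanding need per process (order res2, res3, res1, res4):
  W1: (6, 1, 1, 3)
  W2: (0, 2, 0, 2)
  W9: (3, 1, 0, 2)
  W6: (2, 2, 1, 1)
  W5: (2, 3, 3, 4)
(2) The state is SAFE; one workable sequence: W6, W9, W2, W5, W1.
Key observation: the first exact fit in this order is W6 — it needs (2, 2, 1, 1) with (3, 2, 3, 2) free, meeting a requested resource to the last unit.
Verifying each step:
  pool = (3, 2, 3, 2)
  run W6 (needs (2, 2, 1, 1), free (3, 2, 3, 2)); after release of (1, 0, 0, 3) the pool is (4, 2, 3, 5)
  run W9 (needs (3, 1, 0, 2), free (4, 2, 3, 5)); after release of (0, 1, 1, 1) the pool is (4, 3, 4, 6)
  run W2 (needs (0, 2, 0, 2), free (4, 3, 4, 6)); after release of (2, 0, 0, 0) the pool is (6, 3, 4, 6)
  run W5 (needs (2, 3, 3, 4), free (6, 3, 4, 6)); after release of (2, 1, 1, 0) the pool is (8, 4, 5, 6)
  run W1 (needs (6, 1, 1, 3), free (8, 4, 5, 6)); after release of (0, 1, 1, 0) the pool is (8, 5, 6, 6)
(3) The exact count: 20 of the possible complete orderings are safe sequences.
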